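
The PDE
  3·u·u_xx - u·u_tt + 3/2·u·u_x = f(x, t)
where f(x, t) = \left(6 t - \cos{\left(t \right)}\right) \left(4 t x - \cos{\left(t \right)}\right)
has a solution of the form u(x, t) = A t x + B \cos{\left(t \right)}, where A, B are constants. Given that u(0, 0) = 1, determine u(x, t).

Answer: u(x, t) = - 4 t x + \cos{\left(t \right)}

Derivation:
Substitute the ansatz u = A t x + B \cos{\left(t \right)} into the left-hand side.
Derivatives of the ansatz:
  u_xx = 0
  u_tt = - B \cos{\left(t \right)}
  u_x = A t
Term by term:
  3·u·u_xx = 0
  -u·u_tt = A B t x \cos{\left(t \right)} + B^{2} \cos^{2}{\left(t \right)}
  3/2·u·u_x = \frac{3 A^{2} t^{2} x}{2} + \frac{3 A B t \cos{\left(t \right)}}{2}
So the left-hand side equals
  \frac{3 A^{2} t^{2} x}{2} + A B t x \cos{\left(t \right)} + \frac{3 A B t \cos{\left(t \right)}}{2} + B^{2} \cos^{2}{\left(t \right)}
This must equal f(x, t) identically; expanded, f = 24 t^{2} x - 4 t x \cos{\left(t \right)} - 6 t \cos{\left(t \right)} + \cos^{2}{\left(t \right)}.
Matching coefficients of the independent functions:
  [t \cos{\left(t \right)}]:  \frac{3 A B}{2} = -6
  [t^{2} x]:  \frac{3 A^{2}}{2} = 24
  [t x \cos{\left(t \right)}]:  A B = -4
  [\cos^{2}{\left(t \right)}]:  B^{2} = 1
These equations allow (A, B) = (-4, 1) or (4, -1).
Impose the point condition(s):
  u(0, 0) = 1  ⟹  B = 1
Only A = -4, B = 1 satisfies everything.
Hence u(x, t) = - 4 t x + \cos{\left(t \right)}.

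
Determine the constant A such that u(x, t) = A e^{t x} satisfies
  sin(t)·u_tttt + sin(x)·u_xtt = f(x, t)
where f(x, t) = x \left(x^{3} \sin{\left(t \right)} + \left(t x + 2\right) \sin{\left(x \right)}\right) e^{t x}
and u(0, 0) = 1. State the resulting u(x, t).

Substitute the ansatz u = A e^{t x} into the left-hand side.
Derivatives of the ansatz:
  u_tttt = A x^{4} e^{t x}
  u_xtt = A t x^{2} e^{t x} + 2 A x e^{t x}
Term by term:
  sin(t)·u_tttt = A x^{4} e^{t x} \sin{\left(t \right)}
  sin(x)·u_xtt = A t x^{2} e^{t x} \sin{\left(x \right)} + 2 A x e^{t x} \sin{\left(x \right)}
So the left-hand side equals
  A t x^{2} e^{t x} \sin{\left(x \right)} + A x^{4} e^{t x} \sin{\left(t \right)} + 2 A x e^{t x} \sin{\left(x \right)}
This must equal f(x, t) identically; expanded, f = t x^{2} e^{t x} \sin{\left(x \right)} + x^{4} e^{t x} \sin{\left(t \right)} + 2 x e^{t x} \sin{\left(x \right)}.
Matching coefficients of the independent functions:
  [x e^{t x} \sin{\left(x \right)}]:  2 A = 2
  [x^{4} e^{t x} \sin{\left(t \right)}, t x^{2} e^{t x} \sin{\left(x \right)}]:  A = 1
Solving: A = 1.
Check against the point condition:
  u(0, 0) = 1  ⟹  A = 1  ✓
Hence u(x, t) = e^{t x}.

Answer: u(x, t) = e^{t x}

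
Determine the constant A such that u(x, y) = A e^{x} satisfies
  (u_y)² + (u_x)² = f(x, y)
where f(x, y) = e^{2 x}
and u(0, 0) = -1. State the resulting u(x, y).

Answer: u(x, y) = - e^{x}

Derivation:
Substitute the ansatz u = A e^{x} into the left-hand side.
Derivatives of the ansatz:
  u_y = 0
  u_x = A e^{x}
Term by term:
  (u_y)² = 0
  (u_x)² = A^{2} e^{2 x}
So the left-hand side equals
  A^{2} e^{2 x}
This must equal f(x, y) = e^{2 x} identically.
Matching coefficients of the independent functions:
  [e^{2 x}]:  A^{2} = 1
These equations allow (A) = (-1) or (1).
Impose the point condition(s):
  u(0, 0) = -1  ⟹  A = -1
Only A = -1 satisfies everything.
Hence u(x, y) = - e^{x}.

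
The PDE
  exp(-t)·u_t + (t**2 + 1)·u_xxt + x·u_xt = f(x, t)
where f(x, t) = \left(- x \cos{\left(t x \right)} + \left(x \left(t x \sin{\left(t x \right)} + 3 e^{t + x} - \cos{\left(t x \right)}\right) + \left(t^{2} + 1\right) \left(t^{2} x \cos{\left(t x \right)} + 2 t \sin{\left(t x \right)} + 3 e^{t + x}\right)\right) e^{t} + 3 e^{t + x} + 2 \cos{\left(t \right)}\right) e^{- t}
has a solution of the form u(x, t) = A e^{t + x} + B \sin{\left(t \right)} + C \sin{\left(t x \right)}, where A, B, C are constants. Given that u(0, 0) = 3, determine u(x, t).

Substitute the ansatz u = A e^{t + x} + B \sin{\left(t \right)} + C \sin{\left(t x \right)} into the left-hand side.
Derivatives of the ansatz:
  u_t = A e^{t} e^{x} + B \cos{\left(t \right)} + C x \cos{\left(t x \right)}
  u_xxt = A e^{t} e^{x} - C t^{2} x \cos{\left(t x \right)} - 2 C t \sin{\left(t x \right)}
  u_xt = A e^{t} e^{x} - C t x \sin{\left(t x \right)} + C \cos{\left(t x \right)}
Term by term:
  exp(-t)·u_t = A e^{x} + B e^{- t} \cos{\left(t \right)} + C x e^{- t} \cos{\left(t x \right)}
  (t**2 + 1)·u_xxt = A t^{2} e^{t} e^{x} + A e^{t} e^{x} - C t^{4} x \cos{\left(t x \right)} - 2 C t^{3} \sin{\left(t x \right)} - C t^{2} x \cos{\left(t x \right)} - 2 C t \sin{\left(t x \right)}
  x·u_xt = A x e^{t} e^{x} - C t x^{2} \sin{\left(t x \right)} + C x \cos{\left(t x \right)}
So the left-hand side equals
  A t^{2} e^{t} e^{x} + A x e^{t} e^{x} + A e^{t} e^{x} + A e^{x} + B e^{- t} \cos{\left(t \right)} - C t^{4} x \cos{\left(t x \right)} - 2 C t^{3} \sin{\left(t x \right)} - C t^{2} x \cos{\left(t x \right)} - C t x^{2} \sin{\left(t x \right)} - 2 C t \sin{\left(t x \right)} + C x \cos{\left(t x \right)} + C x e^{- t} \cos{\left(t x \right)}
This must equal f(x, t) identically; expanded, f = t^{4} x \cos{\left(t x \right)} + 2 t^{3} \sin{\left(t x \right)} + t^{2} x \cos{\left(t x \right)} + 3 t^{2} e^{t} e^{x} + t x^{2} \sin{\left(t x \right)} + 2 t \sin{\left(t x \right)} + 3 x e^{t} e^{x} - x \cos{\left(t x \right)} - x e^{- t} \cos{\left(t x \right)} + 3 e^{t} e^{x} + 3 e^{x} + 2 e^{- t} \cos{\left(t \right)}.
Matching coefficients of the independent functions:
  [t \sin{\left(t x \right)}, t^{3} \sin{\left(t x \right)}]:  - 2 C = 2
  [x \cos{\left(t x \right)}, x e^{- t} \cos{\left(t x \right)}]:  C = -1
  [e^{- t} \cos{\left(t \right)}]:  B = 2
  [e^{t} e^{x}, t^{2} e^{t} e^{x}, x e^{t} e^{x}, e^{x}]:  A = 3
  [t x^{2} \sin{\left(t x \right)}, t^{2} x \cos{\left(t x \right)}, t^{4} x \cos{\left(t x \right)}]:  - C = 1
Solving: A = 3, B = 2, C = -1.
Check against the point condition:
  u(0, 0) = 3  ⟹  A = 3  ✓
Hence u(x, t) = 3 e^{t + x} + 2 \sin{\left(t \right)} - \sin{\left(t x \right)}.

Answer: u(x, t) = 3 e^{t + x} + 2 \sin{\left(t \right)} - \sin{\left(t x \right)}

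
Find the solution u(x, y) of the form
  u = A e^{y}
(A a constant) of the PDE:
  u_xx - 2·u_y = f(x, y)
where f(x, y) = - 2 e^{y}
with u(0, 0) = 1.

Answer: u(x, y) = e^{y}

Derivation:
Substitute the ansatz u = A e^{y} into the left-hand side.
Derivatives of the ansatz:
  u_xx = 0
  u_y = A e^{y}
Term by term:
  u_xx = 0
  -2·u_y = - 2 A e^{y}
So the left-hand side equals
  - 2 A e^{y}
This must equal f(x, y) = - 2 e^{y} identically.
Matching coefficients of the independent functions:
  [e^{y}]:  - 2 A = -2
Solving: A = 1.
Check against the point condition:
  u(0, 0) = 1  ⟹  A = 1  ✓
Hence u(x, y) = e^{y}.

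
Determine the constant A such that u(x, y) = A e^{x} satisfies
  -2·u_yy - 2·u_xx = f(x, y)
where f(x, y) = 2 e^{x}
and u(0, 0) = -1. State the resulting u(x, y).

Answer: u(x, y) = - e^{x}

Derivation:
Substitute the ansatz u = A e^{x} into the left-hand side.
Derivatives of the ansatz:
  u_yy = 0
  u_xx = A e^{x}
Term by term:
  -2·u_yy = 0
  -2·u_xx = - 2 A e^{x}
So the left-hand side equals
  - 2 A e^{x}
This must equal f(x, y) = 2 e^{x} identically.
Matching coefficients of the independent functions:
  [e^{x}]:  - 2 A = 2
Solving: A = -1.
Check against the point condition:
  u(0, 0) = -1  ⟹  A = -1  ✓
Hence u(x, y) = - e^{x}.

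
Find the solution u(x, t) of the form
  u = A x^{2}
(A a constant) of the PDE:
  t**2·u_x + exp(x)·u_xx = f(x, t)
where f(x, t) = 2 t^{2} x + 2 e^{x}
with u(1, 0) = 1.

Answer: u(x, t) = x^{2}

Derivation:
Substitute the ansatz u = A x^{2} into the left-hand side.
Derivatives of the ansatz:
  u_x = 2 A x
  u_xx = 2 A
Term by term:
  t**2·u_x = 2 A t^{2} x
  exp(x)·u_xx = 2 A e^{x}
So the left-hand side equals
  2 A t^{2} x + 2 A e^{x}
This must equal f(x, t) = 2 t^{2} x + 2 e^{x} identically.
Matching coefficients of the independent functions:
  [t^{2} x, e^{x}]:  2 A = 2
Solving: A = 1.
Check against the point condition:
  u(1, 0) = 1  ⟹  A = 1  ✓
Hence u(x, t) = x^{2}.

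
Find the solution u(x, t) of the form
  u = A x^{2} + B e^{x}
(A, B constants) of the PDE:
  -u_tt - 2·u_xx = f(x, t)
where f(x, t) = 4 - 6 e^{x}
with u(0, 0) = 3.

Substitute the ansatz u = A x^{2} + B e^{x} into the left-hand side.
Derivatives of the ansatz:
  u_tt = 0
  u_xx = 2 A + B e^{x}
Term by term:
  -u_tt = 0
  -2·u_xx = - 4 A - 2 B e^{x}
So the left-hand side equals
  - 4 A - 2 B e^{x}
This must equal f(x, t) = 4 - 6 e^{x} identically.
Matching coefficients of the independent functions:
  [constant term]:  - 4 A = 4
  [e^{x}]:  - 2 B = -6
Solving: A = -1, B = 3.
Check against the point condition:
  u(0, 0) = 3  ⟹  B = 3  ✓
Hence u(x, t) = - x^{2} + 3 e^{x}.

Answer: u(x, t) = - x^{2} + 3 e^{x}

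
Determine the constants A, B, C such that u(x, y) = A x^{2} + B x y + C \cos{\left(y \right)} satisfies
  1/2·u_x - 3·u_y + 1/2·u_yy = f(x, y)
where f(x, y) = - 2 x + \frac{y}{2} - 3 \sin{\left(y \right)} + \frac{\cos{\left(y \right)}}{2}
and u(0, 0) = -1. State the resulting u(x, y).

Substitute the ansatz u = A x^{2} + B x y + C \cos{\left(y \right)} into the left-hand side.
Derivatives of the ansatz:
  u_x = 2 A x + B y
  u_y = B x - C \sin{\left(y \right)}
  u_yy = - C \cos{\left(y \right)}
Term by term:
  1/2·u_x = A x + \frac{B y}{2}
  -3·u_y = - 3 B x + 3 C \sin{\left(y \right)}
  1/2·u_yy = - \frac{C \cos{\left(y \right)}}{2}
So the left-hand side equals
  A x - 3 B x + \frac{B y}{2} + 3 C \sin{\left(y \right)} - \frac{C \cos{\left(y \right)}}{2}
This must equal f(x, y) = - 2 x + \frac{y}{2} - 3 \sin{\left(y \right)} + \frac{\cos{\left(y \right)}}{2} identically.
Matching coefficients of the independent functions:
  [x]:  A - 3 B = -2
  [y]:  \frac{B}{2} = \frac{1}{2}
  [\sin{\left(y \right)}]:  3 C = -3
  [\cos{\left(y \right)}]:  - \frac{C}{2} = \frac{1}{2}
Solving: A = 1, B = 1, C = -1.
Check against the point condition:
  u(0, 0) = -1  ⟹  C = -1  ✓
Hence u(x, y) = x^{2} + x y - \cos{\left(y \right)}.

Answer: u(x, y) = x^{2} + x y - \cos{\left(y \right)}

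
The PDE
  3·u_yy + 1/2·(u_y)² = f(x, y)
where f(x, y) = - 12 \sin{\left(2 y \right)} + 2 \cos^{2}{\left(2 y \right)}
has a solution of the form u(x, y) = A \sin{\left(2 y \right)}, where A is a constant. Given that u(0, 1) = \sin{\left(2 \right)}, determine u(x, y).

Answer: u(x, y) = \sin{\left(2 y \right)}

Derivation:
Substitute the ansatz u = A \sin{\left(2 y \right)} into the left-hand side.
Derivatives of the ansatz:
  u_yy = - 4 A \sin{\left(2 y \right)}
  u_y = 2 A \cos{\left(2 y \right)}
Term by term:
  3·u_yy = - 12 A \sin{\left(2 y \right)}
  1/2·(u_y)² = 2 A^{2} \cos^{2}{\left(2 y \right)}
So the left-hand side equals
  2 A^{2} \cos^{2}{\left(2 y \right)} - 12 A \sin{\left(2 y \right)}
This must equal f(x, y) = - 12 \sin{\left(2 y \right)} + 2 \cos^{2}{\left(2 y \right)} identically.
Matching coefficients of the independent functions:
  [\sin{\left(2 y \right)}]:  - 12 A = -12
  [\cos^{2}{\left(2 y \right)}]:  2 A^{2} = 2
Solving: A = 1.
Check against the point condition:
  u(0, 1) = \sin{\left(2 \right)}  ⟹  A \sin{\left(2 \right)} = \sin{\left(2 \right)}  ✓
Hence u(x, y) = \sin{\left(2 y \right)}.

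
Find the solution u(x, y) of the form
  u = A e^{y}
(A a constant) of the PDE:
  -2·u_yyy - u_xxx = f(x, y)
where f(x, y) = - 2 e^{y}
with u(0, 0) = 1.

Answer: u(x, y) = e^{y}

Derivation:
Substitute the ansatz u = A e^{y} into the left-hand side.
Derivatives of the ansatz:
  u_yyy = A e^{y}
  u_xxx = 0
Term by term:
  -2·u_yyy = - 2 A e^{y}
  -u_xxx = 0
So the left-hand side equals
  - 2 A e^{y}
This must equal f(x, y) = - 2 e^{y} identically.
Matching coefficients of the independent functions:
  [e^{y}]:  - 2 A = -2
Solving: A = 1.
Check against the point condition:
  u(0, 0) = 1  ⟹  A = 1  ✓
Hence u(x, y) = e^{y}.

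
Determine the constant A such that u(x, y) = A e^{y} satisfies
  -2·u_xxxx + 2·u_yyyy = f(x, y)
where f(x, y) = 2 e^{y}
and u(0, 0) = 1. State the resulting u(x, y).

Substitute the ansatz u = A e^{y} into the left-hand side.
Derivatives of the ansatz:
  u_xxxx = 0
  u_yyyy = A e^{y}
Term by term:
  -2·u_xxxx = 0
  2·u_yyyy = 2 A e^{y}
So the left-hand side equals
  2 A e^{y}
This must equal f(x, y) = 2 e^{y} identically.
Matching coefficients of the independent functions:
  [e^{y}]:  2 A = 2
Solving: A = 1.
Check against the point condition:
  u(0, 0) = 1  ⟹  A = 1  ✓
Hence u(x, y) = e^{y}.

Answer: u(x, y) = e^{y}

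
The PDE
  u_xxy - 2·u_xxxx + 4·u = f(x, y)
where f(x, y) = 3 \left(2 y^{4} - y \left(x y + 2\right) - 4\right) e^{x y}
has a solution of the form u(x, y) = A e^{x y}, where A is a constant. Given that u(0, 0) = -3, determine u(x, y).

Substitute the ansatz u = A e^{x y} into the left-hand side.
Derivatives of the ansatz:
  u_xxy = A x y^{2} e^{x y} + 2 A y e^{x y}
  u_xxxx = A y^{4} e^{x y}
Term by term:
  u_xxy = A x y^{2} e^{x y} + 2 A y e^{x y}
  -2·u_xxxx = - 2 A y^{4} e^{x y}
  4·u = 4 A e^{x y}
So the left-hand side equals
  A x y^{2} e^{x y} - 2 A y^{4} e^{x y} + 2 A y e^{x y} + 4 A e^{x y}
This must equal f(x, y) identically; expanded, f = - 3 x y^{2} e^{x y} + 6 y^{4} e^{x y} - 6 y e^{x y} - 12 e^{x y}.
Matching coefficients of the independent functions:
  [y e^{x y}]:  2 A = -6
  [y^{4} e^{x y}]:  - 2 A = 6
  [x y^{2} e^{x y}]:  A = -3
  [e^{x y}]:  4 A = -12
Solving: A = -3.
Check against the point condition:
  u(0, 0) = -3  ⟹  A = -3  ✓
Hence u(x, y) = - 3 e^{x y}.

Answer: u(x, y) = - 3 e^{x y}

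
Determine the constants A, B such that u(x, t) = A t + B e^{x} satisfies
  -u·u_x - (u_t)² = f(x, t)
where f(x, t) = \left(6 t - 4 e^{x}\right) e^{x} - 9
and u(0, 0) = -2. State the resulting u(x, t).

Substitute the ansatz u = A t + B e^{x} into the left-hand side.
Derivatives of the ansatz:
  u_x = B e^{x}
  u_t = A
Term by term:
  -u·u_x = - A B t e^{x} - B^{2} e^{2 x}
  -(u_t)² = - A^{2}
So the left-hand side equals
  - A^{2} - A B t e^{x} - B^{2} e^{2 x}
This must equal f(x, t) = \left(6 t - 4 e^{x}\right) e^{x} - 9 identically.
Matching coefficients of the independent functions:
  [constant term]:  - A^{2} = -9
  [t e^{x}]:  - A B = 6
  [e^{2 x}]:  - B^{2} = -4
These equations allow (A, B) = (-3, 2) or (3, -2).
Impose the point condition(s):
  u(0, 0) = -2  ⟹  B = -2
Only A = 3, B = -2 satisfies everything.
Hence u(x, t) = 3 t - 2 e^{x}.

Answer: u(x, t) = 3 t - 2 e^{x}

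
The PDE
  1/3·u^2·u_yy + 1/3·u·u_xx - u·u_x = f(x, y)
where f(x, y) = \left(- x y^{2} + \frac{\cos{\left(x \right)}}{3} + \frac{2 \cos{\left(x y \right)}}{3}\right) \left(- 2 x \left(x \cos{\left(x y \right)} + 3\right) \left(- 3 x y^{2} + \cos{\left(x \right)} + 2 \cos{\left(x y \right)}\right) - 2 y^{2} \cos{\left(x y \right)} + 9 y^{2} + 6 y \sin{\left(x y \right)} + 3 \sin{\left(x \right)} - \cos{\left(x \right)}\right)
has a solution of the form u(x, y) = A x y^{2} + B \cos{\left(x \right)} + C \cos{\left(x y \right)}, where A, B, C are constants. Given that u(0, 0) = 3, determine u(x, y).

Substitute the ansatz u = A x y^{2} + B \cos{\left(x \right)} + C \cos{\left(x y \right)} into the left-hand side.
Derivatives of the ansatz:
  u_yy = 2 A x - C x^{2} \cos{\left(x y \right)}
  u_xx = - B \cos{\left(x \right)} - C y^{2} \cos{\left(x y \right)}
  u_x = A y^{2} - B \sin{\left(x \right)} - C y \sin{\left(x y \right)}
Term by term:
  1/3·u^2·u_yy = \frac{2 A^{3} x^{3} y^{4}}{3} + \frac{4 A^{2} B x^{2} y^{2} \cos{\left(x \right)}}{3} - \frac{A^{2} C x^{4} y^{4} \cos{\left(x y \right)}}{3} + \frac{4 A^{2} C x^{2} y^{2} \cos{\left(x y \right)}}{3} + \frac{2 A B^{2} x \cos^{2}{\left(x \right)}}{3} - \frac{2 A B C x^{3} y^{2} \cos{\left(x \right)} \cos{\left(x y \right)}}{3} + \frac{4 A B C x \cos{\left(x \right)} \cos{\left(x y \right)}}{3} - \frac{2 A C^{2} x^{3} y^{2} \cos^{2}{\left(x y \right)}}{3} + \frac{2 A C^{2} x \cos^{2}{\left(x y \right)}}{3} - \frac{B^{2} C x^{2} \cos^{2}{\left(x \right)} \cos{\left(x y \right)}}{3} - \frac{2 B C^{2} x^{2} \cos{\left(x \right)} \cos^{2}{\left(x y \right)}}{3} - \frac{C^{3} x^{2} \cos^{3}{\left(x y \right)}}{3}
  1/3·u·u_xx = - \frac{A B x y^{2} \cos{\left(x \right)}}{3} - \frac{A C x y^{4} \cos{\left(x y \right)}}{3} - \frac{B^{2} \cos^{2}{\left(x \right)}}{3} - \frac{B C y^{2} \cos{\left(x \right)} \cos{\left(x y \right)}}{3} - \frac{B C \cos{\left(x \right)} \cos{\left(x y \right)}}{3} - \frac{C^{2} y^{2} \cos^{2}{\left(x y \right)}}{3}
  -u·u_x = - A^{2} x y^{4} + A B x y^{2} \sin{\left(x \right)} - A B y^{2} \cos{\left(x \right)} + A C x y^{3} \sin{\left(x y \right)} - A C y^{2} \cos{\left(x y \right)} + B^{2} \sin{\left(x \right)} \cos{\left(x \right)} + B C y \sin{\left(x y \right)} \cos{\left(x \right)} + B C \sin{\left(x \right)} \cos{\left(x y \right)} + C^{2} y \sin{\left(x y \right)} \cos{\left(x y \right)}
Sum these and collect like terms in the independent variables.
This must equal f(x, y) identically; expanded, f = - 6 x^{4} y^{4} \cos{\left(x y \right)} - 18 x^{3} y^{4} + 4 x^{3} y^{2} \cos{\left(x \right)} \cos{\left(x y \right)} + 8 x^{3} y^{2} \cos^{2}{\left(x y \right)} + 12 x^{2} y^{2} \cos{\left(x \right)} + 24 x^{2} y^{2} \cos{\left(x y \right)} - \frac{2 x^{2} \cos^{2}{\left(x \right)} \cos{\left(x y \right)}}{3} - \frac{8 x^{2} \cos{\left(x \right)} \cos^{2}{\left(x y \right)}}{3} - \frac{8 x^{2} \cos^{3}{\left(x y \right)}}{3} + 2 x y^{4} \cos{\left(x y \right)} - 9 x y^{4} - 6 x y^{3} \sin{\left(x y \right)} - 3 x y^{2} \sin{\left(x \right)} + x y^{2} \cos{\left(x \right)} - 2 x \cos^{2}{\left(x \right)} - 8 x \cos{\left(x \right)} \cos{\left(x y \right)} - 8 x \cos^{2}{\left(x y \right)} - \frac{2 y^{2} \cos{\left(x \right)} \cos{\left(x y \right)}}{3} + 3 y^{2} \cos{\left(x \right)} - \frac{4 y^{2} \cos^{2}{\left(x y \right)}}{3} + 6 y^{2} \cos{\left(x y \right)} + 2 y \sin{\left(x y \right)} \cos{\left(x \right)} + 4 y \sin{\left(x y \right)} \cos{\left(x y \right)} + \sin{\left(x \right)} \cos{\left(x \right)} + 2 \sin{\left(x \right)} \cos{\left(x y \right)} - \frac{\cos^{2}{\left(x \right)}}{3} - \frac{2 \cos{\left(x \right)} \cos{\left(x y \right)}}{3}.
Matching coefficients of the independent functions:
(each divided by its leading coefficient; functions giving the same equation are listed together)
  [x y^{4}]:  A^{2} - 9 = 0
  [x \cos^{2}{\left(x \right)}]:  A B^{2} + 3 = 0
  [x \cos^{2}{\left(x y \right)}, x^{3} y^{2} \cos^{2}{\left(x y \right)}]:  A C^{2} + 12 = 0
  [x^{2} \cos^{3}{\left(x y \right)}]:  C^{3} - 8 = 0
  [x^{3} y^{4}]:  A^{3} + 27 = 0
  [y^{2} \cos{\left(x \right)}, x y^{2} \sin{\left(x \right)}, x y^{2} \cos{\left(x \right)}]:  A B + 3 = 0
  [y^{2} \cos{\left(x y \right)}, x y^{3} \sin{\left(x y \right)}, x y^{4} \cos{\left(x y \right)}]:  A C + 6 = 0
  [y^{2} \cos^{2}{\left(x y \right)}, y \sin{\left(x y \right)} \cos{\left(x y \right)}]:  C^{2} - 4 = 0
  [\sin{\left(x \right)} \cos{\left(x \right)}, \cos^{2}{\left(x \right)}]:  B^{2} - 1 = 0
  [\sin{\left(x \right)} \cos{\left(x y \right)}, \cos{\left(x \right)} \cos{\left(x y \right)}, y \sin{\left(x y \right)} \cos{\left(x \right)}, …]:  B C - 2 = 0
  [x \cos{\left(x \right)} \cos{\left(x y \right)}, x^{3} y^{2} \cos{\left(x \right)} \cos{\left(x y \right)}]:  A B C + 6 = 0
  [x^{2} y^{2} \cos{\left(x \right)}]:  A^{2} B - 9 = 0
  [x^{2} y^{2} \cos{\left(x y \right)}, x^{4} y^{4} \cos{\left(x y \right)}]:  A^{2} C - 18 = 0
  [x^{2} \cos{\left(x \right)} \cos^{2}{\left(x y \right)}]:  B C^{2} - 4 = 0
  [x^{2} \cos^{2}{\left(x \right)} \cos{\left(x y \right)}]:  B^{2} C - 2 = 0
Solving: A = -3, B = 1, C = 2.
Check against the point condition:
  u(0, 0) = 3  ⟹  B + C = 3  ✓
Hence u(x, y) = - 3 x y^{2} + \cos{\left(x \right)} + 2 \cos{\left(x y \right)}.

Answer: u(x, y) = - 3 x y^{2} + \cos{\left(x \right)} + 2 \cos{\left(x y \right)}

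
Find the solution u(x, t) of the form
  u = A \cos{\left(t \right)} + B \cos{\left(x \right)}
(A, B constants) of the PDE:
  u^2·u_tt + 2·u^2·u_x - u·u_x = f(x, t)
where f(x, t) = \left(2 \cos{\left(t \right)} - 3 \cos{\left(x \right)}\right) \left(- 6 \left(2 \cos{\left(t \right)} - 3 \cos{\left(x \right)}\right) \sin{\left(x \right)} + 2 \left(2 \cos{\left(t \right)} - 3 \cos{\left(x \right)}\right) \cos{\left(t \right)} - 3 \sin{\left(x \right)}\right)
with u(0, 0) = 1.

Substitute the ansatz u = A \cos{\left(t \right)} + B \cos{\left(x \right)} into the left-hand side.
Derivatives of the ansatz:
  u_tt = - A \cos{\left(t \right)}
  u_x = - B \sin{\left(x \right)}
Term by term:
  u^2·u_tt = - A^{3} \cos^{3}{\left(t \right)} - 2 A^{2} B \cos^{2}{\left(t \right)} \cos{\left(x \right)} - A B^{2} \cos{\left(t \right)} \cos^{2}{\left(x \right)}
  2·u^2·u_x = - 2 A^{2} B \sin{\left(x \right)} \cos^{2}{\left(t \right)} - 4 A B^{2} \sin{\left(x \right)} \cos{\left(t \right)} \cos{\left(x \right)} - 2 B^{3} \sin{\left(x \right)} \cos^{2}{\left(x \right)}
  -u·u_x = A B \sin{\left(x \right)} \cos{\left(t \right)} + B^{2} \sin{\left(x \right)} \cos{\left(x \right)}
So the left-hand side equals
  - A^{3} \cos^{3}{\left(t \right)} - 2 A^{2} B \sin{\left(x \right)} \cos^{2}{\left(t \right)} - 2 A^{2} B \cos^{2}{\left(t \right)} \cos{\left(x \right)} - 4 A B^{2} \sin{\left(x \right)} \cos{\left(t \right)} \cos{\left(x \right)} - A B^{2} \cos{\left(t \right)} \cos^{2}{\left(x \right)} + A B \sin{\left(x \right)} \cos{\left(t \right)} - 2 B^{3} \sin{\left(x \right)} \cos^{2}{\left(x \right)} + B^{2} \sin{\left(x \right)} \cos{\left(x \right)}
This must equal f(x, t) identically; expanded, f = - 24 \sin{\left(x \right)} \cos^{2}{\left(t \right)} + 72 \sin{\left(x \right)} \cos{\left(t \right)} \cos{\left(x \right)} - 6 \sin{\left(x \right)} \cos{\left(t \right)} - 54 \sin{\left(x \right)} \cos^{2}{\left(x \right)} + 9 \sin{\left(x \right)} \cos{\left(x \right)} + 8 \cos^{3}{\left(t \right)} - 24 \cos^{2}{\left(t \right)} \cos{\left(x \right)} + 18 \cos{\left(t \right)} \cos^{2}{\left(x \right)}.
Matching coefficients of the independent functions:
  [\sin{\left(x \right)} \cos{\left(t \right)}]:  A B = -6
  [\sin{\left(x \right)} \cos^{2}{\left(t \right)}, \cos^{2}{\left(t \right)} \cos{\left(x \right)}]:  - 2 A^{2} B = -24
  [\sin{\left(x \right)} \cos{\left(x \right)}]:  B^{2} = 9
  [\sin{\left(x \right)} \cos^{2}{\left(x \right)}]:  - 2 B^{3} = -54
  [\cos{\left(t \right)} \cos^{2}{\left(x \right)}]:  - A B^{2} = 18
  [\sin{\left(x \right)} \cos{\left(t \right)} \cos{\left(x \right)}]:  - 4 A B^{2} = 72
  [\cos^{3}{\left(t \right)}]:  - A^{3} = 8
Solving: A = -2, B = 3.
Check against the point condition:
  u(0, 0) = 1  ⟹  A + B = 1  ✓
Hence u(x, t) = - 2 \cos{\left(t \right)} + 3 \cos{\left(x \right)}.

Answer: u(x, t) = - 2 \cos{\left(t \right)} + 3 \cos{\left(x \right)}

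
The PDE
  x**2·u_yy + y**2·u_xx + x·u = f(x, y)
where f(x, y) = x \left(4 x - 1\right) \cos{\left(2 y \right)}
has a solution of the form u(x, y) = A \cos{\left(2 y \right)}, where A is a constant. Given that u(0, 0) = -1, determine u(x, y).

Substitute the ansatz u = A \cos{\left(2 y \right)} into the left-hand side.
Derivatives of the ansatz:
  u_yy = - 4 A \cos{\left(2 y \right)}
  u_xx = 0
Term by term:
  x**2·u_yy = - 4 A x^{2} \cos{\left(2 y \right)}
  y**2·u_xx = 0
  x·u = A x \cos{\left(2 y \right)}
So the left-hand side equals
  - 4 A x^{2} \cos{\left(2 y \right)} + A x \cos{\left(2 y \right)}
This must equal f(x, y) identically; expanded, f = 4 x^{2} \cos{\left(2 y \right)} - x \cos{\left(2 y \right)}.
Matching coefficients of the independent functions:
  [x \cos{\left(2 y \right)}]:  A = -1
  [x^{2} \cos{\left(2 y \right)}]:  - 4 A = 4
Solving: A = -1.
Check against the point condition:
  u(0, 0) = -1  ⟹  A = -1  ✓
Hence u(x, y) = - \cos{\left(2 y \right)}.

Answer: u(x, y) = - \cos{\left(2 y \right)}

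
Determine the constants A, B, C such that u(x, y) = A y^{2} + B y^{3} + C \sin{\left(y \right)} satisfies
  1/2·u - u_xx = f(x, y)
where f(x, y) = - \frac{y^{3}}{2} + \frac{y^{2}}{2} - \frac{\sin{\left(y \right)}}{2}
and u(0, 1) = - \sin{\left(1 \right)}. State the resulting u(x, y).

Substitute the ansatz u = A y^{2} + B y^{3} + C \sin{\left(y \right)} into the left-hand side.
Derivatives of the ansatz:
  u_xx = 0
Term by term:
  1/2·u = \frac{A y^{2}}{2} + \frac{B y^{3}}{2} + \frac{C \sin{\left(y \right)}}{2}
  -u_xx = 0
So the left-hand side equals
  \frac{A y^{2}}{2} + \frac{B y^{3}}{2} + \frac{C \sin{\left(y \right)}}{2}
This must equal f(x, y) = - \frac{y^{3}}{2} + \frac{y^{2}}{2} - \frac{\sin{\left(y \right)}}{2} identically.
Matching coefficients of the independent functions:
  [y^{2}]:  \frac{A}{2} = \frac{1}{2}
  [y^{3}]:  \frac{B}{2} = - \frac{1}{2}
  [\sin{\left(y \right)}]:  \frac{C}{2} = - \frac{1}{2}
Solving: A = 1, B = -1, C = -1.
Check against the point condition:
  u(0, 1) = - \sin{\left(1 \right)}  ⟹  A + B + C \sin{\left(1 \right)} = - \sin{\left(1 \right)}  ✓
Hence u(x, y) = - y^{3} + y^{2} - \sin{\left(y \right)}.

Answer: u(x, y) = - y^{3} + y^{2} - \sin{\left(y \right)}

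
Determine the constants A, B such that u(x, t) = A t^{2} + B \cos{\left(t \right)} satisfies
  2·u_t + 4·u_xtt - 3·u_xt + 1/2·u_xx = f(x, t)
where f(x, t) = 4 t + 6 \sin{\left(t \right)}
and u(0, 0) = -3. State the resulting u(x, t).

Substitute the ansatz u = A t^{2} + B \cos{\left(t \right)} into the left-hand side.
Derivatives of the ansatz:
  u_t = 2 A t - B \sin{\left(t \right)}
  u_xtt = 0
  u_xt = 0
  u_xx = 0
Term by term:
  2·u_t = 4 A t - 2 B \sin{\left(t \right)}
  4·u_xtt = 0
  -3·u_xt = 0
  1/2·u_xx = 0
So the left-hand side equals
  4 A t - 2 B \sin{\left(t \right)}
This must equal f(x, t) = 4 t + 6 \sin{\left(t \right)} identically.
Matching coefficients of the independent functions:
  [t]:  4 A = 4
  [\sin{\left(t \right)}]:  - 2 B = 6
Solving: A = 1, B = -3.
Check against the point condition:
  u(0, 0) = -3  ⟹  B = -3  ✓
Hence u(x, t) = t^{2} - 3 \cos{\left(t \right)}.

Answer: u(x, t) = t^{2} - 3 \cos{\left(t \right)}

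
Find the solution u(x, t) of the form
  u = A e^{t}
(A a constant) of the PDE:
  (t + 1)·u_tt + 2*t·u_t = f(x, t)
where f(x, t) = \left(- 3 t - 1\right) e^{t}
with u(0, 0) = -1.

Answer: u(x, t) = - e^{t}

Derivation:
Substitute the ansatz u = A e^{t} into the left-hand side.
Derivatives of the ansatz:
  u_tt = A e^{t}
  u_t = A e^{t}
Term by term:
  (t + 1)·u_tt = A t e^{t} + A e^{t}
  2*t·u_t = 2 A t e^{t}
So the left-hand side equals
  3 A t e^{t} + A e^{t}
This must equal f(x, t) identically; expanded, f = - 3 t e^{t} - e^{t}.
Matching coefficients of the independent functions:
  [t e^{t}]:  3 A = -3
  [e^{t}]:  A = -1
Solving: A = -1.
Check against the point condition:
  u(0, 0) = -1  ⟹  A = -1  ✓
Hence u(x, t) = - e^{t}.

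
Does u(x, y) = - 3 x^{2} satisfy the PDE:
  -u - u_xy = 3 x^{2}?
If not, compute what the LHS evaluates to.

Evaluate each term of the left-hand side for u = - 3 x^{2}.
Derivatives:
  u_xy = 0
Terms:
  -u = 3 x^{2}
  -u_xy = 0
Sum: LHS = 3 x^{2}
This is exactly the given right-hand side, so u is a solution.

Answer: Yes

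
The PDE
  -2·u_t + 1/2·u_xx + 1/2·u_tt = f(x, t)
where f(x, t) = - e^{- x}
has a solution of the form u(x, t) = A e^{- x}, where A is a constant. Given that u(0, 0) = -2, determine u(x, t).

Answer: u(x, t) = - 2 e^{- x}

Derivation:
Substitute the ansatz u = A e^{- x} into the left-hand side.
Derivatives of the ansatz:
  u_t = 0
  u_xx = A e^{- x}
  u_tt = 0
Term by term:
  -2·u_t = 0
  1/2·u_xx = \frac{A e^{- x}}{2}
  1/2·u_tt = 0
So the left-hand side equals
  \frac{A e^{- x}}{2}
This must equal f(x, t) = - e^{- x} identically.
Matching coefficients of the independent functions:
  [e^{- x}]:  \frac{A}{2} = -1
Solving: A = -2.
Check against the point condition:
  u(0, 0) = -2  ⟹  A = -2  ✓
Hence u(x, t) = - 2 e^{- x}.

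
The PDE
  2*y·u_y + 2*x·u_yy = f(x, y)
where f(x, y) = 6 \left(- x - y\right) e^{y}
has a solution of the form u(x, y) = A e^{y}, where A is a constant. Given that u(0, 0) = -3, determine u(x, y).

Substitute the ansatz u = A e^{y} into the left-hand side.
Derivatives of the ansatz:
  u_y = A e^{y}
  u_yy = A e^{y}
Term by term:
  2*y·u_y = 2 A y e^{y}
  2*x·u_yy = 2 A x e^{y}
So the left-hand side equals
  2 A x e^{y} + 2 A y e^{y}
This must equal f(x, y) identically; expanded, f = - 6 x e^{y} - 6 y e^{y}.
Matching coefficients of the independent functions:
  [x e^{y}, y e^{y}]:  2 A = -6
Solving: A = -3.
Check against the point condition:
  u(0, 0) = -3  ⟹  A = -3  ✓
Hence u(x, y) = - 3 e^{y}.

Answer: u(x, y) = - 3 e^{y}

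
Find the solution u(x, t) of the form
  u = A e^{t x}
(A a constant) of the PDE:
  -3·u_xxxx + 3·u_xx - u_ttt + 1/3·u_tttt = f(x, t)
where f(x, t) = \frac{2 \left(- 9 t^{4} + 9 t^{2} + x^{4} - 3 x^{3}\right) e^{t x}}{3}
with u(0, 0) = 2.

Substitute the ansatz u = A e^{t x} into the left-hand side.
Derivatives of the ansatz:
  u_xxxx = A t^{4} e^{t x}
  u_xx = A t^{2} e^{t x}
  u_ttt = A x^{3} e^{t x}
  u_tttt = A x^{4} e^{t x}
Term by term:
  -3·u_xxxx = - 3 A t^{4} e^{t x}
  3·u_xx = 3 A t^{2} e^{t x}
  -u_ttt = - A x^{3} e^{t x}
  1/3·u_tttt = \frac{A x^{4} e^{t x}}{3}
So the left-hand side equals
  - 3 A t^{4} e^{t x} + 3 A t^{2} e^{t x} + \frac{A x^{4} e^{t x}}{3} - A x^{3} e^{t x}
This must equal f(x, t) identically; expanded, f = - 6 t^{4} e^{t x} + 6 t^{2} e^{t x} + \frac{2 x^{4} e^{t x}}{3} - 2 x^{3} e^{t x}.
Matching coefficients of the independent functions:
  [t^{2} e^{t x}]:  3 A = 6
  [t^{4} e^{t x}]:  - 3 A = -6
  [x^{3} e^{t x}]:  - A = -2
  [x^{4} e^{t x}]:  \frac{A}{3} = \frac{2}{3}
Solving: A = 2.
Check against the point condition:
  u(0, 0) = 2  ⟹  A = 2  ✓
Hence u(x, t) = 2 e^{t x}.

Answer: u(x, t) = 2 e^{t x}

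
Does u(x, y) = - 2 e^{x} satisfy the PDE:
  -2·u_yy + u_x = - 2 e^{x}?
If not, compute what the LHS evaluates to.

Evaluate each term of the left-hand side for u = - 2 e^{x}.
Derivatives:
  u_yy = 0
  u_x = - 2 e^{x}
Terms:
  -2·u_yy = 0
  u_x = - 2 e^{x}
Sum: LHS = - 2 e^{x}
This is exactly the given right-hand side, so u is a solution.

Answer: Yes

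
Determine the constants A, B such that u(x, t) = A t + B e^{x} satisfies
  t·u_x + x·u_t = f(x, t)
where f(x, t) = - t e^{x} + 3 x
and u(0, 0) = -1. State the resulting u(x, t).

Substitute the ansatz u = A t + B e^{x} into the left-hand side.
Derivatives of the ansatz:
  u_x = B e^{x}
  u_t = A
Term by term:
  t·u_x = B t e^{x}
  x·u_t = A x
So the left-hand side equals
  A x + B t e^{x}
This must equal f(x, t) = - t e^{x} + 3 x identically.
Matching coefficients of the independent functions:
  [x]:  A = 3
  [t e^{x}]:  B = -1
Solving: A = 3, B = -1.
Check against the point condition:
  u(0, 0) = -1  ⟹  B = -1  ✓
Hence u(x, t) = 3 t - e^{x}.

Answer: u(x, t) = 3 t - e^{x}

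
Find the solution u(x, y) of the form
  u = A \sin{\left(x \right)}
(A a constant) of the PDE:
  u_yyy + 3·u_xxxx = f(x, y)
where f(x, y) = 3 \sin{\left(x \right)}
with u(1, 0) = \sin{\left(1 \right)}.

Substitute the ansatz u = A \sin{\left(x \right)} into the left-hand side.
Derivatives of the ansatz:
  u_yyy = 0
  u_xxxx = A \sin{\left(x \right)}
Term by term:
  u_yyy = 0
  3·u_xxxx = 3 A \sin{\left(x \right)}
So the left-hand side equals
  3 A \sin{\left(x \right)}
This must equal f(x, y) = 3 \sin{\left(x \right)} identically.
Matching coefficients of the independent functions:
  [\sin{\left(x \right)}]:  3 A = 3
Solving: A = 1.
Check against the point condition:
  u(1, 0) = \sin{\left(1 \right)}  ⟹  A \sin{\left(1 \right)} = \sin{\left(1 \right)}  ✓
Hence u(x, y) = \sin{\left(x \right)}.

Answer: u(x, y) = \sin{\left(x \right)}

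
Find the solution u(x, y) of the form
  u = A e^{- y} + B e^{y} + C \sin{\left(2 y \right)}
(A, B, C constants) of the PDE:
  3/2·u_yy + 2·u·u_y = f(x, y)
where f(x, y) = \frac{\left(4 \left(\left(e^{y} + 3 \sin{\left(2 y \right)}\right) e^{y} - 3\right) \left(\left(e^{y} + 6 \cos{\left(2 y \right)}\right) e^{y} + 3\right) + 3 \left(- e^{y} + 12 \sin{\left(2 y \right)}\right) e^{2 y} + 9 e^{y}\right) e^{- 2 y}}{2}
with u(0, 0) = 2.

Answer: u(x, y) = - e^{y} - 3 \sin{\left(2 y \right)} + 3 e^{- y}

Derivation:
Substitute the ansatz u = A e^{- y} + B e^{y} + C \sin{\left(2 y \right)} into the left-hand side.
Derivatives of the ansatz:
  u_yy = A e^{- y} + B e^{y} - 4 C \sin{\left(2 y \right)}
  u_y = - A e^{- y} + B e^{y} + 2 C \cos{\left(2 y \right)}
Term by term:
  3/2·u_yy = \frac{3 A e^{- y}}{2} + \frac{3 B e^{y}}{2} - 6 C \sin{\left(2 y \right)}
  2·u·u_y = - 2 A^{2} e^{- 2 y} - 2 A C e^{- y} \sin{\left(2 y \right)} + 4 A C e^{- y} \cos{\left(2 y \right)} + 2 B^{2} e^{2 y} + 2 B C e^{y} \sin{\left(2 y \right)} + 4 B C e^{y} \cos{\left(2 y \right)} + 4 C^{2} \sin{\left(2 y \right)} \cos{\left(2 y \right)}
So the left-hand side equals
  - 2 A^{2} e^{- 2 y} - 2 A C e^{- y} \sin{\left(2 y \right)} + 4 A C e^{- y} \cos{\left(2 y \right)} + \frac{3 A e^{- y}}{2} + 2 B^{2} e^{2 y} + 2 B C e^{y} \sin{\left(2 y \right)} + 4 B C e^{y} \cos{\left(2 y \right)} + \frac{3 B e^{y}}{2} + 4 C^{2} \sin{\left(2 y \right)} \cos{\left(2 y \right)} - 6 C \sin{\left(2 y \right)}
This must equal f(x, y) identically; expanded, f = 2 e^{2 y} + 6 e^{y} \sin{\left(2 y \right)} + 12 e^{y} \cos{\left(2 y \right)} - \frac{3 e^{y}}{2} + 36 \sin{\left(2 y \right)} \cos{\left(2 y \right)} + 18 \sin{\left(2 y \right)} + 18 e^{- y} \sin{\left(2 y \right)} - 36 e^{- y} \cos{\left(2 y \right)} + \frac{9 e^{- y}}{2} - 18 e^{- 2 y}.
Matching coefficients of the independent functions:
  [e^{- y} \sin{\left(2 y \right)}]:  - 2 A C = 18
  [e^{- y} \cos{\left(2 y \right)}]:  4 A C = -36
  [e^{y} \sin{\left(2 y \right)}]:  2 B C = 6
  [e^{y} \cos{\left(2 y \right)}]:  4 B C = 12
  [\sin{\left(2 y \right)} \cos{\left(2 y \right)}]:  4 C^{2} = 36
  [e^{- 2 y}]:  - 2 A^{2} = -18
  [e^{- y}]:  \frac{3 A}{2} = \frac{9}{2}
  [e^{y}]:  \frac{3 B}{2} = - \frac{3}{2}
  [e^{2 y}]:  2 B^{2} = 2
  [\sin{\left(2 y \right)}]:  - 6 C = 18
Solving: A = 3, B = -1, C = -3.
Check against the point condition:
  u(0, 0) = 2  ⟹  A + B = 2  ✓
Hence u(x, y) = - e^{y} - 3 \sin{\left(2 y \right)} + 3 e^{- y}.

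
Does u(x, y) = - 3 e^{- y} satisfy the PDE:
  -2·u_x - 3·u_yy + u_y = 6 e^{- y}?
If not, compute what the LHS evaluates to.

Answer: No, the LHS evaluates to 12 e^{- y}

Derivation:
Evaluate each term of the left-hand side for u = - 3 e^{- y}.
Derivatives:
  u_x = 0
  u_yy = - 3 e^{- y}
  u_y = 3 e^{- y}
Terms:
  -2·u_x = 0
  -3·u_yy = 9 e^{- y}
  u_y = 3 e^{- y}
Sum: LHS = 12 e^{- y}
Given right-hand side: 6 e^{- y}. Difference LHS − RHS = 6 e^{- y} ≠ 0, so u is not a solution.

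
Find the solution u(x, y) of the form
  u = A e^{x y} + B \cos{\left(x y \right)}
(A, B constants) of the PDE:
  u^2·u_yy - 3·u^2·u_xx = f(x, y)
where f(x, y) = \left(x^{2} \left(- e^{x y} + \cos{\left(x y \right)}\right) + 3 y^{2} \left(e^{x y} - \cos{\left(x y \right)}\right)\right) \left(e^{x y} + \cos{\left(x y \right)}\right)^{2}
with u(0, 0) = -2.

Substitute the ansatz u = A e^{x y} + B \cos{\left(x y \right)} into the left-hand side.
Derivatives of the ansatz:
  u_yy = A x^{2} e^{x y} - B x^{2} \cos{\left(x y \right)}
  u_xx = A y^{2} e^{x y} - B y^{2} \cos{\left(x y \right)}
Term by term:
  u^2·u_yy = A^{3} x^{2} e^{3 x y} + A^{2} B x^{2} e^{2 x y} \cos{\left(x y \right)} - A B^{2} x^{2} e^{x y} \cos^{2}{\left(x y \right)} - B^{3} x^{2} \cos^{3}{\left(x y \right)}
  -3·u^2·u_xx = - 3 A^{3} y^{2} e^{3 x y} - 3 A^{2} B y^{2} e^{2 x y} \cos{\left(x y \right)} + 3 A B^{2} y^{2} e^{x y} \cos^{2}{\left(x y \right)} + 3 B^{3} y^{2} \cos^{3}{\left(x y \right)}
So the left-hand side equals
  A^{3} x^{2} e^{3 x y} - 3 A^{3} y^{2} e^{3 x y} + A^{2} B x^{2} e^{2 x y} \cos{\left(x y \right)} - 3 A^{2} B y^{2} e^{2 x y} \cos{\left(x y \right)} - A B^{2} x^{2} e^{x y} \cos^{2}{\left(x y \right)} + 3 A B^{2} y^{2} e^{x y} \cos^{2}{\left(x y \right)} - B^{3} x^{2} \cos^{3}{\left(x y \right)} + 3 B^{3} y^{2} \cos^{3}{\left(x y \right)}
This must equal f(x, y) identically; expanded, f = - x^{2} e^{3 x y} - x^{2} e^{2 x y} \cos{\left(x y \right)} + x^{2} e^{x y} \cos^{2}{\left(x y \right)} + x^{2} \cos^{3}{\left(x y \right)} + 3 y^{2} e^{3 x y} + 3 y^{2} e^{2 x y} \cos{\left(x y \right)} - 3 y^{2} e^{x y} \cos^{2}{\left(x y \right)} - 3 y^{2} \cos^{3}{\left(x y \right)}.
Matching coefficients of the independent functions:
  [x^{2} e^{3 x y}]:  A^{3} = -1
  [x^{2} \cos^{3}{\left(x y \right)}]:  - B^{3} = 1
  [y^{2} e^{3 x y}]:  - 3 A^{3} = 3
  [y^{2} \cos^{3}{\left(x y \right)}]:  3 B^{3} = -3
  [x^{2} e^{x y} \cos^{2}{\left(x y \right)}]:  - A B^{2} = 1
  [x^{2} e^{2 x y} \cos{\left(x y \right)}]:  A^{2} B = -1
  [y^{2} e^{x y} \cos^{2}{\left(x y \right)}]:  3 A B^{2} = -3
  [y^{2} e^{2 x y} \cos{\left(x y \right)}]:  - 3 A^{2} B = 3
Solving: A = -1, B = -1.
Check against the point condition:
  u(0, 0) = -2  ⟹  A + B = -2  ✓
Hence u(x, y) = - e^{x y} - \cos{\left(x y \right)}.

Answer: u(x, y) = - e^{x y} - \cos{\left(x y \right)}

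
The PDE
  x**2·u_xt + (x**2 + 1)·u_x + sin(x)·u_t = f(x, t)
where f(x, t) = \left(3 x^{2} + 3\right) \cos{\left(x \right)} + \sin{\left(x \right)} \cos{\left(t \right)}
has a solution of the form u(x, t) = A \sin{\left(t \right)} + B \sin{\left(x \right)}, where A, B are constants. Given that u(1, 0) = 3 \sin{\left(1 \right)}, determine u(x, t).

Answer: u(x, t) = \sin{\left(t \right)} + 3 \sin{\left(x \right)}

Derivation:
Substitute the ansatz u = A \sin{\left(t \right)} + B \sin{\left(x \right)} into the left-hand side.
Derivatives of the ansatz:
  u_xt = 0
  u_x = B \cos{\left(x \right)}
  u_t = A \cos{\left(t \right)}
Term by term:
  x**2·u_xt = 0
  (x**2 + 1)·u_x = B x^{2} \cos{\left(x \right)} + B \cos{\left(x \right)}
  sin(x)·u_t = A \sin{\left(x \right)} \cos{\left(t \right)}
So the left-hand side equals
  A \sin{\left(x \right)} \cos{\left(t \right)} + B x^{2} \cos{\left(x \right)} + B \cos{\left(x \right)}
This must equal f(x, t) identically; expanded, f = 3 x^{2} \cos{\left(x \right)} + \sin{\left(x \right)} \cos{\left(t \right)} + 3 \cos{\left(x \right)}.
Matching coefficients of the independent functions:
  [x^{2} \cos{\left(x \right)}, \cos{\left(x \right)}]:  B = 3
  [\sin{\left(x \right)} \cos{\left(t \right)}]:  A = 1
Solving: A = 1, B = 3.
Check against the point condition:
  u(1, 0) = 3 \sin{\left(1 \right)}  ⟹  B \sin{\left(1 \right)} = 3 \sin{\left(1 \right)}  ✓
Hence u(x, t) = \sin{\left(t \right)} + 3 \sin{\left(x \right)}.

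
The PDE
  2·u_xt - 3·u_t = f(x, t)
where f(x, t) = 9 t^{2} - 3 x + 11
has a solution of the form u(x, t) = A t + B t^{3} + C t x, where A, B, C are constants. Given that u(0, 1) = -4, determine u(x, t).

Substitute the ansatz u = A t + B t^{3} + C t x into the left-hand side.
Derivatives of the ansatz:
  u_xt = C
  u_t = A + 3 B t^{2} + C x
Term by term:
  2·u_xt = 2 C
  -3·u_t = - 3 A - 9 B t^{2} - 3 C x
So the left-hand side equals
  - 3 A - 9 B t^{2} - 3 C x + 2 C
This must equal f(x, t) = 9 t^{2} - 3 x + 11 identically.
Matching coefficients of the independent functions:
  [constant term]:  - 3 A + 2 C = 11
  [t^{2}]:  - 9 B = 9
  [x]:  - 3 C = -3
Solving: A = -3, B = -1, C = 1.
Check against the point condition:
  u(0, 1) = -4  ⟹  A + B = -4  ✓
Hence u(x, t) = - t^{3} + t x - 3 t.

Answer: u(x, t) = - t^{3} + t x - 3 t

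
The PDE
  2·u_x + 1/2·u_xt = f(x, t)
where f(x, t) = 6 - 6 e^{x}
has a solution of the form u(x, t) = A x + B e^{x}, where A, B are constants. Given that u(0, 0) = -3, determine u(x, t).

Substitute the ansatz u = A x + B e^{x} into the left-hand side.
Derivatives of the ansatz:
  u_x = A + B e^{x}
  u_xt = 0
Term by term:
  2·u_x = 2 A + 2 B e^{x}
  1/2·u_xt = 0
So the left-hand side equals
  2 A + 2 B e^{x}
This must equal f(x, t) = 6 - 6 e^{x} identically.
Matching coefficients of the independent functions:
  [constant term]:  2 A = 6
  [e^{x}]:  2 B = -6
Solving: A = 3, B = -3.
Check against the point condition:
  u(0, 0) = -3  ⟹  B = -3  ✓
Hence u(x, t) = 3 x - 3 e^{x}.

Answer: u(x, t) = 3 x - 3 e^{x}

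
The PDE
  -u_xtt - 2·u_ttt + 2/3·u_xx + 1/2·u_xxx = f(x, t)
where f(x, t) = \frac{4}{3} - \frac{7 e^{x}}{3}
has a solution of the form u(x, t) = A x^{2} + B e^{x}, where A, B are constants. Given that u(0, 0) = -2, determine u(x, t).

Substitute the ansatz u = A x^{2} + B e^{x} into the left-hand side.
Derivatives of the ansatz:
  u_xtt = 0
  u_ttt = 0
  u_xx = 2 A + B e^{x}
  u_xxx = B e^{x}
Term by term:
  -u_xtt = 0
  -2·u_ttt = 0
  2/3·u_xx = \frac{4 A}{3} + \frac{2 B e^{x}}{3}
  1/2·u_xxx = \frac{B e^{x}}{2}
So the left-hand side equals
  \frac{4 A}{3} + \frac{7 B e^{x}}{6}
This must equal f(x, t) = \frac{4}{3} - \frac{7 e^{x}}{3} identically.
Matching coefficients of the independent functions:
  [constant term]:  \frac{4 A}{3} = \frac{4}{3}
  [e^{x}]:  \frac{7 B}{6} = - \frac{7}{3}
Solving: A = 1, B = -2.
Check against the point condition:
  u(0, 0) = -2  ⟹  B = -2  ✓
Hence u(x, t) = x^{2} - 2 e^{x}.

Answer: u(x, t) = x^{2} - 2 e^{x}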